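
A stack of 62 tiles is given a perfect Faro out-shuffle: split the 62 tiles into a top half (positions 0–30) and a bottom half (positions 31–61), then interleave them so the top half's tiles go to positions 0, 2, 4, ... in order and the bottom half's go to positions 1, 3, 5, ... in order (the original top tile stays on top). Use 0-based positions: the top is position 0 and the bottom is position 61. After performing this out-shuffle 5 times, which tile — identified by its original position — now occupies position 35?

Work backwards from position 35, undoing one out-shuffle at a time:
35 ← 48 ← 24 ← 12 ← 6 ← 3
So the tile now at position 35 started at position 3.

3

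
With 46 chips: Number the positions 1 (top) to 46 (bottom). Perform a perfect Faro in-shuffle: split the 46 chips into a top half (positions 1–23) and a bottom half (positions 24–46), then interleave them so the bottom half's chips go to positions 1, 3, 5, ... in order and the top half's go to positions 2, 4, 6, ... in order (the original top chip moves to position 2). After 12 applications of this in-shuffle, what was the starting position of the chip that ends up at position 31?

38

Work backwards from position 31, undoing one in-shuffle at a time:
31 ← 39 ← 43 ← 45 ← 46 ← 23 ← 35 ← 41 ← 44 ← 22 ← 11 ← 29 ← 38
So the chip now at position 31 started at position 38.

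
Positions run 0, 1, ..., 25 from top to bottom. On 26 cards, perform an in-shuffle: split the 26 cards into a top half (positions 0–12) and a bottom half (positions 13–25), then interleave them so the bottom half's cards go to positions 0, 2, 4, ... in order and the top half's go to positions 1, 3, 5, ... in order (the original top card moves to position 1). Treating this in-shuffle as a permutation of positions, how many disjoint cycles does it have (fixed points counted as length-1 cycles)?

Trace each unvisited position around until it returns:
(0 1 3 7 15 4 ... len 18) (2 5 11 23 20 14) (8 17)
3 cycles in total.

3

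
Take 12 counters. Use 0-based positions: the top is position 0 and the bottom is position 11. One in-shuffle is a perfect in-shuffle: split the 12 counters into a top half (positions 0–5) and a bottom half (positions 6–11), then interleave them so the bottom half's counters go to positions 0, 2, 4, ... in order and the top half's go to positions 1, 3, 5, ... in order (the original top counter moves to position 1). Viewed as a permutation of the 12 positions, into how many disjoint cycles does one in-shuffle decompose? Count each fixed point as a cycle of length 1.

Trace each unvisited position around until it returns:
(0 1 3 7 2 5 ... len 12)
1 cycle in total.

1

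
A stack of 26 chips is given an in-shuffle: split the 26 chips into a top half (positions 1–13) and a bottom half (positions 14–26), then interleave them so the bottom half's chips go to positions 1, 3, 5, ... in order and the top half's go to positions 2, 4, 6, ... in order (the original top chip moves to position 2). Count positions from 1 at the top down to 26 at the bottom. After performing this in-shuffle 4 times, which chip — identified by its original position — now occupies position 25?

10

Work backwards from position 25, undoing one in-shuffle at a time:
25 ← 26 ← 13 ← 20 ← 10
So the chip now at position 25 started at position 10.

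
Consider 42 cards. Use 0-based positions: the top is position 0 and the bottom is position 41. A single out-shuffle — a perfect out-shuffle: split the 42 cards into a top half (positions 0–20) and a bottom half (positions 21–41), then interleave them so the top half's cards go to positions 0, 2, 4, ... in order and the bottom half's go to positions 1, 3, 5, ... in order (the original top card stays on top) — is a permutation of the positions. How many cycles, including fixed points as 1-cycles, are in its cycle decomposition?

Trace each unvisited position around until it returns:
(0) (1 2 4 8 16 32 ... len 20) (3 6 12 24 7 14 ... len 20) (41)
4 cycles in total.

4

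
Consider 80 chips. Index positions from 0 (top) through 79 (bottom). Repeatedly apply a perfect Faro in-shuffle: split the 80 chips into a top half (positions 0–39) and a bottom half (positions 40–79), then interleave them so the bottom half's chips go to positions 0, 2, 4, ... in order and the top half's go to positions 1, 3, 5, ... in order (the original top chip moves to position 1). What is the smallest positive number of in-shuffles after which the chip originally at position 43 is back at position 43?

54

Follow position 43 under repeated in-shuffles:
43 → 6 → 13 → 27 → 55 → 30 → 61 → 42 → ... → 43 (length 54)
It first returns after 54 in-shuffles.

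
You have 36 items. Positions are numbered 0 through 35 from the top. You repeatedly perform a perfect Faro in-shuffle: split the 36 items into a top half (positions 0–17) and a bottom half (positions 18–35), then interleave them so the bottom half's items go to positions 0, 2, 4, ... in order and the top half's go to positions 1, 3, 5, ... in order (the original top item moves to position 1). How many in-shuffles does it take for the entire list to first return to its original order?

The in-shuffle permutes the 36 positions with cycle lengths [36].
Every item is home exactly when every cycle has completed a whole number of laps, i.e. after lcm(36) = 36 in-shuffles.

36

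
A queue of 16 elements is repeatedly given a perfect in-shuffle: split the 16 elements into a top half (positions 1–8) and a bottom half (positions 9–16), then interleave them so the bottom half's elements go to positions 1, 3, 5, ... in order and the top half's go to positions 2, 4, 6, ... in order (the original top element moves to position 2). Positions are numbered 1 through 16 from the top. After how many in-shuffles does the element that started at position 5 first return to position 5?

Follow position 5 under repeated in-shuffles:
5 → 10 → 3 → 6 → 12 → 7 → 14 → 11 → 5
It first returns after 8 in-shuffles.

8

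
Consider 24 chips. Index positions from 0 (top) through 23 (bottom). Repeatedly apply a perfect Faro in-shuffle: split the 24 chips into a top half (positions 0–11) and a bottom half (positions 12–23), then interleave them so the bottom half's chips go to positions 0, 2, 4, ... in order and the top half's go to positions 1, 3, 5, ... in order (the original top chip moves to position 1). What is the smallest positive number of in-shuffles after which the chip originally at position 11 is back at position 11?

Follow position 11 under repeated in-shuffles:
11 → 23 → 22 → 20 → 16 → 8 → 17 → 10 → 21 → 18 → 12 → 0 → 1 → 3 → 7 → 15 → 6 → 13 → 2 → 5 → 11
It first returns after 20 in-shuffles.

20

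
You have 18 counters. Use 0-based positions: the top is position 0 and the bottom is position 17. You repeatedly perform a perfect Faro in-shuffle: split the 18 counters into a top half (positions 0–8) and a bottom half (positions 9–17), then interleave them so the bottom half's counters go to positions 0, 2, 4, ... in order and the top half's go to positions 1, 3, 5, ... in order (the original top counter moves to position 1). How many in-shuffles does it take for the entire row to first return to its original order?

18

The in-shuffle permutes the 18 positions with cycle lengths [18].
Every counter is home exactly when every cycle has completed a whole number of laps, i.e. after lcm(18) = 18 in-shuffles.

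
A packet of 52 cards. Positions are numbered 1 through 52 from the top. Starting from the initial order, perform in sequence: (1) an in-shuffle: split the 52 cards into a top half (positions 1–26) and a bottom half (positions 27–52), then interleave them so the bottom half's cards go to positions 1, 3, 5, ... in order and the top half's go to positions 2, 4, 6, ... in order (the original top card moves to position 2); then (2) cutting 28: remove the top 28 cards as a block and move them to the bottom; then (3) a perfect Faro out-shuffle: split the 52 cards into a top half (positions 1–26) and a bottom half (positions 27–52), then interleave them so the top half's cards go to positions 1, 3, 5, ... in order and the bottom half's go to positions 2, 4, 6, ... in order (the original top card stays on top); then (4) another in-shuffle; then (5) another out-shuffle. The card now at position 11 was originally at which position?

15

Undo the operations in reverse order, starting from position 11:
  undo op 5 (out-shuffle, from top half): 11 ← 6
  undo op 4 (in-shuffle, from top half): 6 ← 3
  undo op 3 (out-shuffle, from top half): 3 ← 2
  undo op 2 (cut 28): 2 ← 30
  undo op 1 (in-shuffle, from top half): 30 ← 15
So the card at position 11 came from original position 15.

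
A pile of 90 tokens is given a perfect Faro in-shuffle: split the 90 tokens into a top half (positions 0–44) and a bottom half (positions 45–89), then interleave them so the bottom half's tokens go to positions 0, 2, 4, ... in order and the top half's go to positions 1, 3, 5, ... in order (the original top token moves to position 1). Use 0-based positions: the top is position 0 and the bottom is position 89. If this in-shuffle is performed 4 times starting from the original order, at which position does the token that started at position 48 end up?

Track the token's position through each in-shuffle:
48 → 6 → 13 → 27 → 55

55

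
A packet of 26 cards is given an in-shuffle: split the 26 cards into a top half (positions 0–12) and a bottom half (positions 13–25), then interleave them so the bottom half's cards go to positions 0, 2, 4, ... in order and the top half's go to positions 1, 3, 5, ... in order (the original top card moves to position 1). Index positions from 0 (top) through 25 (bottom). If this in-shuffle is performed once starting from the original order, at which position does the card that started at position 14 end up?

Track the card's position through each in-shuffle:
14 → 2

2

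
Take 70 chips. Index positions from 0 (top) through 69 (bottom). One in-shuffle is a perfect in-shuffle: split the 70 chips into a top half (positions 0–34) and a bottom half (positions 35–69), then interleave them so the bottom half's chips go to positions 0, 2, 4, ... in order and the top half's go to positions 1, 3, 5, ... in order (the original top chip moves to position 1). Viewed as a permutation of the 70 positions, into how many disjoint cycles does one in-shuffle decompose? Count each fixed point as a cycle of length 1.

2

Trace each unvisited position around until it returns:
(0 1 3 7 15 31 ... len 35) (6 13 27 55 40 10 ... len 35)
2 cycles in total.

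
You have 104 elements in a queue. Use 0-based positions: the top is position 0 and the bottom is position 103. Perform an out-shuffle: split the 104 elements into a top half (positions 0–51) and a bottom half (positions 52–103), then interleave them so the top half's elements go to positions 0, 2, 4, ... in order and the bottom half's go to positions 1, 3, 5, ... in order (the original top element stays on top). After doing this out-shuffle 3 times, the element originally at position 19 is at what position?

49

Track the element's position through each out-shuffle:
19 → 38 → 76 → 49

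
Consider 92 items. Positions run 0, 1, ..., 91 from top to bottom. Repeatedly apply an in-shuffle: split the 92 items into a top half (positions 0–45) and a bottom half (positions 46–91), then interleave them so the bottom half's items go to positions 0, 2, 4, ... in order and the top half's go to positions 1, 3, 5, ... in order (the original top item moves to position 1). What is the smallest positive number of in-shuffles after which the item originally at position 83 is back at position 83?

5

Follow position 83 under repeated in-shuffles:
83 → 74 → 56 → 20 → 41 → 83
It first returns after 5 in-shuffles.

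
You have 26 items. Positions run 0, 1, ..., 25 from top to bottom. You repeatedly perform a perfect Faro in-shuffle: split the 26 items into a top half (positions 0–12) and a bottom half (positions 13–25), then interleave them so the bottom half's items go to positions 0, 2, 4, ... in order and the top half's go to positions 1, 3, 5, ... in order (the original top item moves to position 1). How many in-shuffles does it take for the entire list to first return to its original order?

The in-shuffle permutes the 26 positions with cycle lengths [2, 6, 18].
Every item is home exactly when every cycle has completed a whole number of laps, i.e. after lcm(2, 6, 18) = 18 in-shuffles.

18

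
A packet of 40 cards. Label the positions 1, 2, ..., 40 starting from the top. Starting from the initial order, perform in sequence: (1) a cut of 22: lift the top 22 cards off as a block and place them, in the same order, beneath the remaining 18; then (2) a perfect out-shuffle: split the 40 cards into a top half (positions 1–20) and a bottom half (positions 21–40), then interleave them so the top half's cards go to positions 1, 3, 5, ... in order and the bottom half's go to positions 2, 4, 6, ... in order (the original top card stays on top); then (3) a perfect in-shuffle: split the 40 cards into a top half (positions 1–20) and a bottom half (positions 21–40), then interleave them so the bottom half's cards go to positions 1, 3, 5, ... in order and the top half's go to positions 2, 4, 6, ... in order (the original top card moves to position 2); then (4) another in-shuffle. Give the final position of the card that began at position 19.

13

Track the card from position 19 forward through each operation:
  after op 1 (cut 22): 19 → 37
  after op 2 (out-shuffle): 37 → 34
  after op 3 (in-shuffle): 34 → 27
  after op 4 (in-shuffle): 27 → 13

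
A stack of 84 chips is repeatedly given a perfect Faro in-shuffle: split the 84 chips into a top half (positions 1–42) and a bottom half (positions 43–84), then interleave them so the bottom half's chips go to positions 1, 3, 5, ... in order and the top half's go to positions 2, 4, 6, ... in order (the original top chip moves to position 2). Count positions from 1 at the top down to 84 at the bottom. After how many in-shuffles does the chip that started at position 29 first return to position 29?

Follow position 29 under repeated in-shuffles:
29 → 58 → 31 → 62 → 39 → 78 → 71 → 57 → 29
It first returns after 8 in-shuffles.

8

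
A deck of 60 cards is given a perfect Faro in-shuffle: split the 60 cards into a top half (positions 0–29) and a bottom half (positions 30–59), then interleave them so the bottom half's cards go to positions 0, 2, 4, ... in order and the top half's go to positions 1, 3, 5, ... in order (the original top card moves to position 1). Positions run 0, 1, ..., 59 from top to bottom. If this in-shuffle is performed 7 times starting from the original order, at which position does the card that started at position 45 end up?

Track the card's position through each in-shuffle:
45 → 30 → 0 → 1 → 3 → 7 → 15 → 31

31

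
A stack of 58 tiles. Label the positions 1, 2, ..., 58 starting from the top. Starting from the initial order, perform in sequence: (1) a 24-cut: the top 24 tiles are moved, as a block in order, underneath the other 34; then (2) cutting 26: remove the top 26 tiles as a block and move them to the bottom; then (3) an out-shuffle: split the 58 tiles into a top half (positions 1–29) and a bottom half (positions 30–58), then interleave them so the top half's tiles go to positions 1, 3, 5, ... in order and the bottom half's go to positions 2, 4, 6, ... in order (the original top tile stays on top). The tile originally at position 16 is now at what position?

Track the tile from position 16 forward through each operation:
  after op 1 (cut 24): 16 → 50
  after op 2 (cut 26): 50 → 24
  after op 3 (out-shuffle): 24 → 47

47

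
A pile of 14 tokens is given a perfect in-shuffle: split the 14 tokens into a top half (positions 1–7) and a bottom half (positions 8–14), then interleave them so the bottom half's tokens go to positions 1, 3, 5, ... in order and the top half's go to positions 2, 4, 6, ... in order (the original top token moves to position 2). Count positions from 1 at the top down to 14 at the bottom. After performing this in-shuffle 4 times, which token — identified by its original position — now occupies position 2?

2

Work backwards from position 2, undoing one in-shuffle at a time:
2 ← 1 ← 8 ← 4 ← 2
So the token now at position 2 started at position 2.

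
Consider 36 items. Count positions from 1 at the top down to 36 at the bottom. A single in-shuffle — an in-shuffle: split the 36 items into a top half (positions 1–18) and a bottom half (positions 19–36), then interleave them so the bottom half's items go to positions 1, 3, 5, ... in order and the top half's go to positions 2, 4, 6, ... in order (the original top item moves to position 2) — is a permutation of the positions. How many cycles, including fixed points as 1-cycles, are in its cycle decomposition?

1

Trace each unvisited position around until it returns:
(1 2 4 8 16 32 ... len 36)
1 cycle in total.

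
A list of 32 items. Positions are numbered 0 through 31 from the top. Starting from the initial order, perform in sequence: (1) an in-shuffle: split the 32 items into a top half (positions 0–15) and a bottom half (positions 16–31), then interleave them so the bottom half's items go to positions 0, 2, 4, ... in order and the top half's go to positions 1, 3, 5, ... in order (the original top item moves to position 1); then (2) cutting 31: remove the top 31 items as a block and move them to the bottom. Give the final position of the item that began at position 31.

31

Track the item from position 31 forward through each operation:
  after op 1 (in-shuffle): 31 → 30
  after op 2 (cut 31): 30 → 31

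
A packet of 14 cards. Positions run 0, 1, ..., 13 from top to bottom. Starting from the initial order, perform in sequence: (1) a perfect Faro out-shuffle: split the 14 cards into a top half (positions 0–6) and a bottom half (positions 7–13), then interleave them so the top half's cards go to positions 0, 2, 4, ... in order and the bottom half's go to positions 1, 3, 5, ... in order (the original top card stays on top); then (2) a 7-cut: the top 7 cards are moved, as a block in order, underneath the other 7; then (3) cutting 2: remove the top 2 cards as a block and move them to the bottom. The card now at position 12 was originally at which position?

10

Undo the operations in reverse order, starting from position 12:
  undo op 3 (cut 2): 12 ← 0
  undo op 2 (cut 7): 0 ← 7
  undo op 1 (out-shuffle, from bottom half): 7 ← 10
So the card at position 12 came from original position 10.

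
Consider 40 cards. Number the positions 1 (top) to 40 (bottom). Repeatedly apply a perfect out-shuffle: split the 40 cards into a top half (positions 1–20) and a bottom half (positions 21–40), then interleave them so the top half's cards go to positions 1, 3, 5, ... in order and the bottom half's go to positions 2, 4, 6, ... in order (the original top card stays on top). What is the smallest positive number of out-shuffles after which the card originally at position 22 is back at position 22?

Follow position 22 under repeated out-shuffles:
22 → 4 → 7 → 13 → 25 → 10 → 19 → 37 → 34 → 28 → 16 → 31 → 22
It first returns after 12 out-shuffles.

12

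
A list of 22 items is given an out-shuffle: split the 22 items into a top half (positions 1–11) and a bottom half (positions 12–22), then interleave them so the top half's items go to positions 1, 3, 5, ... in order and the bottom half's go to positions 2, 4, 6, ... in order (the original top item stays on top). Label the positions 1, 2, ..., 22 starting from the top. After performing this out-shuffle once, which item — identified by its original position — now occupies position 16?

19

Work backwards from position 16, undoing one out-shuffle at a time:
16 ← 19
So the item now at position 16 started at position 19.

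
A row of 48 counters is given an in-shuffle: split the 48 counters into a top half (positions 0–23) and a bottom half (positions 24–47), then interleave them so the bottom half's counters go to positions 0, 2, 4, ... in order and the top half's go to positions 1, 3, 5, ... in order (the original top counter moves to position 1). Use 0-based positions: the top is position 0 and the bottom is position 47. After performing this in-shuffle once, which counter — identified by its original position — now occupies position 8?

28

Work backwards from position 8, undoing one in-shuffle at a time:
8 ← 28
So the counter now at position 8 started at position 28.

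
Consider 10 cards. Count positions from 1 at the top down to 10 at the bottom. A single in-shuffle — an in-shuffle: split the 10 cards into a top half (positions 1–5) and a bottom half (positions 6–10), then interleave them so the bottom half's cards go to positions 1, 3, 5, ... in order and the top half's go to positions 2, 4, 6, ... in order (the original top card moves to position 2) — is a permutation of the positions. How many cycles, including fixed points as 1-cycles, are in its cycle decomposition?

1

Trace each unvisited position around until it returns:
(1 2 4 8 5 10 9 7 3 6)
1 cycle in total.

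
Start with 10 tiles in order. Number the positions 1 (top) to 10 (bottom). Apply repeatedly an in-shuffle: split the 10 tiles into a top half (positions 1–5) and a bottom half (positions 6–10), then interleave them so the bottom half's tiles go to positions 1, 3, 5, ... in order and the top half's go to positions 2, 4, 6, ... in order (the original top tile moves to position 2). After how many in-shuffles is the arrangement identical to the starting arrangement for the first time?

10

The in-shuffle permutes the 10 positions with cycle lengths [10].
Every tile is home exactly when every cycle has completed a whole number of laps, i.e. after lcm(10) = 10 in-shuffles.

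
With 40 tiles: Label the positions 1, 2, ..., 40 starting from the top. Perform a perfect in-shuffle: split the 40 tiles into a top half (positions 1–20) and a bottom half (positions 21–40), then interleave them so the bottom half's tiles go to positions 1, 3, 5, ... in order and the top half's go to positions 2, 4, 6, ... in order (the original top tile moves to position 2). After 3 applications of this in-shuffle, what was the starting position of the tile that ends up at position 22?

Work backwards from position 22, undoing one in-shuffle at a time:
22 ← 11 ← 26 ← 13
So the tile now at position 22 started at position 13.

13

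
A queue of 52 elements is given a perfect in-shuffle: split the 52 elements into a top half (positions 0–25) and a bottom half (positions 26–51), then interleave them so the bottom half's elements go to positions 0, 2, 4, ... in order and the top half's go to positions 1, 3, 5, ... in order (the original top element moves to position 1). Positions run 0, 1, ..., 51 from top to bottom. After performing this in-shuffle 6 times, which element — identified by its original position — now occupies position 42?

Work backwards from position 42, undoing one in-shuffle at a time:
42 ← 47 ← 23 ← 11 ← 5 ← 2 ← 27
So the element now at position 42 started at position 27.

27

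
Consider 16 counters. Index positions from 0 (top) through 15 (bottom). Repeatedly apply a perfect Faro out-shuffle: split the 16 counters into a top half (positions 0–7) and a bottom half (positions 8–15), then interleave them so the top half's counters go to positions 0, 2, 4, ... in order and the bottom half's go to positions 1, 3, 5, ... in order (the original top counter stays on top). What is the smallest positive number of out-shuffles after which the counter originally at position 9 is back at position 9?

4

Follow position 9 under repeated out-shuffles:
9 → 3 → 6 → 12 → 9
It first returns after 4 out-shuffles.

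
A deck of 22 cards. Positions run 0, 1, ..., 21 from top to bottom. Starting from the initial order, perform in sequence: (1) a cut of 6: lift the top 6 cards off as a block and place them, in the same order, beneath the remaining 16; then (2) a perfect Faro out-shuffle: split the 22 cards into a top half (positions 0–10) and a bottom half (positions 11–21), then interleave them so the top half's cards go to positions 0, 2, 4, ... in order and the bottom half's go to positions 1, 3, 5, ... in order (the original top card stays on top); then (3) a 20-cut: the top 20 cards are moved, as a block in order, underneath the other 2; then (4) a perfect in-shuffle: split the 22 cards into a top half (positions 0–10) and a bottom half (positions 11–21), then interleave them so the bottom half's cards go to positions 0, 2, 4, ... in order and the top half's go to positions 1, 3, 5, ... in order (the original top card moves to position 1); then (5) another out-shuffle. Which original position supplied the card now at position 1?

18

Undo the operations in reverse order, starting from position 1:
  undo op 5 (out-shuffle, from bottom half): 1 ← 11
  undo op 4 (in-shuffle, from top half): 11 ← 5
  undo op 3 (cut 20): 5 ← 3
  undo op 2 (out-shuffle, from bottom half): 3 ← 12
  undo op 1 (cut 6): 12 ← 18
So the card at position 1 came from original position 18.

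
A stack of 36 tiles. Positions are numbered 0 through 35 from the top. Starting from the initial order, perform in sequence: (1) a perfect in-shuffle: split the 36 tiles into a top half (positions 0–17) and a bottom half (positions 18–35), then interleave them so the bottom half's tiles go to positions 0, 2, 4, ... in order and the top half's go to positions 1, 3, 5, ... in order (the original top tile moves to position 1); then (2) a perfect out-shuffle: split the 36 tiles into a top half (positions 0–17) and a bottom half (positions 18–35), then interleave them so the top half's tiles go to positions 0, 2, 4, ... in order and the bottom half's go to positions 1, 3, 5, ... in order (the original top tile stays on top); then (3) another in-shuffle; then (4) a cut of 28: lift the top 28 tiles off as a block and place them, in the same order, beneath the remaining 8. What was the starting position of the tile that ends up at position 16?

Undo the operations in reverse order, starting from position 16:
  undo op 4 (cut 28): 16 ← 8
  undo op 3 (in-shuffle, from bottom half): 8 ← 22
  undo op 2 (out-shuffle, from top half): 22 ← 11
  undo op 1 (in-shuffle, from top half): 11 ← 5
So the tile at position 16 came from original position 5.

5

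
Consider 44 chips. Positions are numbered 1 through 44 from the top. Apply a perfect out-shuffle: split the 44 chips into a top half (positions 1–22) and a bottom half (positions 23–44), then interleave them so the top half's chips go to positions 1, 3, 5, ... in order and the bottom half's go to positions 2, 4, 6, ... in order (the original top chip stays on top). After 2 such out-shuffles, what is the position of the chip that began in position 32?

Track the chip's position through each out-shuffle:
32 → 20 → 39

39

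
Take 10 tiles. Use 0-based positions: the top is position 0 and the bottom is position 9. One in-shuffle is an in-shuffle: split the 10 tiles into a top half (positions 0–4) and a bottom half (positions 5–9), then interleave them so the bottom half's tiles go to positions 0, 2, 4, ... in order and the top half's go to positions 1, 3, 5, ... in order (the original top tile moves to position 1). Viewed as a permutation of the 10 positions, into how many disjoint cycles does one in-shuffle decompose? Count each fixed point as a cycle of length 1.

Trace each unvisited position around until it returns:
(0 1 3 7 4 9 8 6 2 5)
1 cycle in total.

1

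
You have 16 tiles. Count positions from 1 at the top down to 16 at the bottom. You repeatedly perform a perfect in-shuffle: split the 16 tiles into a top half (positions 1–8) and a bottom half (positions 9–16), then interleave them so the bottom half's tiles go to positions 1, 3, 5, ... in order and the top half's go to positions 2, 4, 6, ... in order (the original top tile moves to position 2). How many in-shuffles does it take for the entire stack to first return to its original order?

8

The in-shuffle permutes the 16 positions with cycle lengths [8, 8].
Every tile is home exactly when every cycle has completed a whole number of laps, i.e. after lcm(8) = 8 in-shuffles.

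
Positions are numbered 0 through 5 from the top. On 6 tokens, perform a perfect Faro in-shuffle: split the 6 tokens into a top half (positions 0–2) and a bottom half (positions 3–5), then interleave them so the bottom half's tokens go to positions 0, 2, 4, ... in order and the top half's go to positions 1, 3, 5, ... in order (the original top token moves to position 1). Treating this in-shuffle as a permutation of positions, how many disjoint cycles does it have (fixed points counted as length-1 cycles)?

Trace each unvisited position around until it returns:
(0 1 3) (2 5 4)
2 cycles in total.

2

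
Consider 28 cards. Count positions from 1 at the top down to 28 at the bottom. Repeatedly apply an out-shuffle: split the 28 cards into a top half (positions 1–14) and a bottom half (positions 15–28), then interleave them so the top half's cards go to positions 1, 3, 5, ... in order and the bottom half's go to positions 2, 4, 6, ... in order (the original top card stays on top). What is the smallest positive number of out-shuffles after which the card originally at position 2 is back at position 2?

18

Follow position 2 under repeated out-shuffles:
2 → 3 → 5 → 9 → 17 → 6 → 11 → 21 → 14 → 27 → 26 → 24 → 20 → 12 → 23 → 18 → 8 → 15 → 2
It first returns after 18 out-shuffles.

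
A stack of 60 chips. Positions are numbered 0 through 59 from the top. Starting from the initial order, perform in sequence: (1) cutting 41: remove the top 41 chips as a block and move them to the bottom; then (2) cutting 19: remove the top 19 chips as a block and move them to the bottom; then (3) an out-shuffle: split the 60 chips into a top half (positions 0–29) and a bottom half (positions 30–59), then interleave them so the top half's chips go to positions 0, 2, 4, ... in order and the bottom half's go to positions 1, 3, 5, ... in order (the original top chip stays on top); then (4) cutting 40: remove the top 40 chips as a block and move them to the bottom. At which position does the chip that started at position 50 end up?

Track the chip from position 50 forward through each operation:
  after op 1 (cut 41): 50 → 9
  after op 2 (cut 19): 9 → 50
  after op 3 (out-shuffle): 50 → 41
  after op 4 (cut 40): 41 → 1

1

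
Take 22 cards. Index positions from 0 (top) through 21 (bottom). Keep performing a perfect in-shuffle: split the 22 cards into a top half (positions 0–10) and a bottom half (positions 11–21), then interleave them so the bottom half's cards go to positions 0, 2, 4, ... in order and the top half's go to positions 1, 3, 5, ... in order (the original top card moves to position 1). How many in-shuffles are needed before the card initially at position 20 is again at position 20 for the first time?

Follow position 20 under repeated in-shuffles:
20 → 18 → 14 → 6 → 13 → 4 → 9 → 19 → 16 → 10 → 21 → 20
It first returns after 11 in-shuffles.

11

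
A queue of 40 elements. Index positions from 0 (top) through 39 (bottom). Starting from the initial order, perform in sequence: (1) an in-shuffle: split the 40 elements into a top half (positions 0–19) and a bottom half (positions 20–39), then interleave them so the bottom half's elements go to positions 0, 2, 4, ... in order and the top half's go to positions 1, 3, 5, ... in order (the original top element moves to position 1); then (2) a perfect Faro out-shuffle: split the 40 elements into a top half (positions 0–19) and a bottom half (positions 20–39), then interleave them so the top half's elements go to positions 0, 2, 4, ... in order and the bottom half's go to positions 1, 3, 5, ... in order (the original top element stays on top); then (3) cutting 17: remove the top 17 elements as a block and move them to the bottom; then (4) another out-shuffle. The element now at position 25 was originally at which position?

32

Undo the operations in reverse order, starting from position 25:
  undo op 4 (out-shuffle, from bottom half): 25 ← 32
  undo op 3 (cut 17): 32 ← 9
  undo op 2 (out-shuffle, from bottom half): 9 ← 24
  undo op 1 (in-shuffle, from bottom half): 24 ← 32
So the element at position 25 came from original position 32.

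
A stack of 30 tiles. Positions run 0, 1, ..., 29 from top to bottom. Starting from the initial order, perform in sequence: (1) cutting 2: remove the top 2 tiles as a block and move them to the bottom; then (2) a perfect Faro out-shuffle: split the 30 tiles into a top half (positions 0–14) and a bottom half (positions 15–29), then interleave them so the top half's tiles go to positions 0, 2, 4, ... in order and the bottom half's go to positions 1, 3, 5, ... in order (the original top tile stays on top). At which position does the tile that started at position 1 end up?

29

Track the tile from position 1 forward through each operation:
  after op 1 (cut 2): 1 → 29
  after op 2 (out-shuffle): 29 → 29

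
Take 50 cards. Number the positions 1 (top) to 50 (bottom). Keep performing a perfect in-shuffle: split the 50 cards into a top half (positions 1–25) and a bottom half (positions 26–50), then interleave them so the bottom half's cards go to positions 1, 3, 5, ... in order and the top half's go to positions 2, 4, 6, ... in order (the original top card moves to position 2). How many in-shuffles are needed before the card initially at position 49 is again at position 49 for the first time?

8

Follow position 49 under repeated in-shuffles:
49 → 47 → 43 → 35 → 19 → 38 → 25 → 50 → 49
It first returns after 8 in-shuffles.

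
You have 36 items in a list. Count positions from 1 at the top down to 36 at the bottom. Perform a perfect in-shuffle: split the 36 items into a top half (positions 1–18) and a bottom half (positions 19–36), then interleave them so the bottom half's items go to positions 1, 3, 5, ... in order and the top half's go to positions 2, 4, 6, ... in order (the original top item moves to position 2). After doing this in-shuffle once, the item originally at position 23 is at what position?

Track the item's position through each in-shuffle:
23 → 9

9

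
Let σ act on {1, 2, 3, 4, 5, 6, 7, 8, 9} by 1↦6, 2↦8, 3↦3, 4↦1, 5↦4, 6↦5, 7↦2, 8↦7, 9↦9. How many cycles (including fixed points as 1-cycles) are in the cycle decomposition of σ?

Cycle decomposition: (1 6 5 4) (2 8 7) (3) (9).
4 cycles.

4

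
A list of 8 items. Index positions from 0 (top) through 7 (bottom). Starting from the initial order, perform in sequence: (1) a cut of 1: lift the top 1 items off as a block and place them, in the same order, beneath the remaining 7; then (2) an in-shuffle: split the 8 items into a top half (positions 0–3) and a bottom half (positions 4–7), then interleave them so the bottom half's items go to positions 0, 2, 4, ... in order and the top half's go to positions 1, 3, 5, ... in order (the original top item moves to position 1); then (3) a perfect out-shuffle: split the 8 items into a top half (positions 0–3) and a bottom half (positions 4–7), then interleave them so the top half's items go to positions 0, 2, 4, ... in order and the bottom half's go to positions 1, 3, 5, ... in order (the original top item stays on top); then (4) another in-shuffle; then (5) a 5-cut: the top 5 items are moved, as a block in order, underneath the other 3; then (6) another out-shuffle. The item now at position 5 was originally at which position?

7

Undo the operations in reverse order, starting from position 5:
  undo op 6 (out-shuffle, from bottom half): 5 ← 6
  undo op 5 (cut 5): 6 ← 3
  undo op 4 (in-shuffle, from top half): 3 ← 1
  undo op 3 (out-shuffle, from bottom half): 1 ← 4
  undo op 2 (in-shuffle, from bottom half): 4 ← 6
  undo op 1 (cut 1): 6 ← 7
So the item at position 5 came from original position 7.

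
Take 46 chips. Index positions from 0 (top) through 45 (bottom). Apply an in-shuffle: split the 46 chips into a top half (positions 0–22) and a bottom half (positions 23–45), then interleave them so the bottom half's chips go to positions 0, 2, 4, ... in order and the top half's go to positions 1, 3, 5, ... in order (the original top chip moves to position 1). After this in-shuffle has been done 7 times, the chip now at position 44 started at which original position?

10

Work backwards from position 44, undoing one in-shuffle at a time:
44 ← 45 ← 22 ← 34 ← 40 ← 43 ← 21 ← 10
So the chip now at position 44 started at position 10.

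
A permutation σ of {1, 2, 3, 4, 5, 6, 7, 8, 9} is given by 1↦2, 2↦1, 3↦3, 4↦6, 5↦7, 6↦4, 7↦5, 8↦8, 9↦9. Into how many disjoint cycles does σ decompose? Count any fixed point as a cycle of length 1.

Cycle decomposition: (1 2) (3) (4 6) (5 7) (8) (9).
6 cycles.

6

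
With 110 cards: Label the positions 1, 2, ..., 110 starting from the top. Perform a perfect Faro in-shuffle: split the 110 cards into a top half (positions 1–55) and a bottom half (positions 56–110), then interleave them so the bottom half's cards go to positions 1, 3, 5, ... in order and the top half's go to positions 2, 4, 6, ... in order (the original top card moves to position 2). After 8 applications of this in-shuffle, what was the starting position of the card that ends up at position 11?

Work backwards from position 11, undoing one in-shuffle at a time:
11 ← 61 ← 86 ← 43 ← 77 ← 94 ← 47 ← 79 ← 95
So the card now at position 11 started at position 95.

95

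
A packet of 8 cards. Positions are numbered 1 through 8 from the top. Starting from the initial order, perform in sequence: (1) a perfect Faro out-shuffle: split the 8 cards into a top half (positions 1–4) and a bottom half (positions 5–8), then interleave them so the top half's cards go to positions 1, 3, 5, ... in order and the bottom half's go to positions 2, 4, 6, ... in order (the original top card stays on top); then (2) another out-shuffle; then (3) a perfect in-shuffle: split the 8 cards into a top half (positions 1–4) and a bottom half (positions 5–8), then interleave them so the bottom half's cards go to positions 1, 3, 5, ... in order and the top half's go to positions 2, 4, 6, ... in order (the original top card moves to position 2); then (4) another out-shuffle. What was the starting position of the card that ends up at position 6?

8

Undo the operations in reverse order, starting from position 6:
  undo op 4 (out-shuffle, from bottom half): 6 ← 7
  undo op 3 (in-shuffle, from bottom half): 7 ← 8
  undo op 2 (out-shuffle, from bottom half): 8 ← 8
  undo op 1 (out-shuffle, from bottom half): 8 ← 8
So the card at position 6 came from original position 8.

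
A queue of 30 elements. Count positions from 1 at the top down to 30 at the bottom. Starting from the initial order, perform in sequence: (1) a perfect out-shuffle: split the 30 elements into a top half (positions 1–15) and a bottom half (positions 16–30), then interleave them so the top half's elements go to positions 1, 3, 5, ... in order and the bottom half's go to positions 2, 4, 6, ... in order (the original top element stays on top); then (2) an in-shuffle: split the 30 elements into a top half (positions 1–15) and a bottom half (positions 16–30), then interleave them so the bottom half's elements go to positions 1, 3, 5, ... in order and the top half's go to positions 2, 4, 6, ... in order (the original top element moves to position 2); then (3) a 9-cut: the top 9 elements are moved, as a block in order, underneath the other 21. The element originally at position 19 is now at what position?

7

Track the element from position 19 forward through each operation:
  after op 1 (out-shuffle): 19 → 8
  after op 2 (in-shuffle): 8 → 16
  after op 3 (cut 9): 16 → 7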